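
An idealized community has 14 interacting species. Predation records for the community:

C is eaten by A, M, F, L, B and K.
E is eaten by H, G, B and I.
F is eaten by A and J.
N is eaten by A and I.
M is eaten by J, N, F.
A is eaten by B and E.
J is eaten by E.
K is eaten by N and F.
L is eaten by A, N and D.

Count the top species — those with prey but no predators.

Top species (has prey, but nothing eats it): D, B, H, I, G.
Count: 5.

5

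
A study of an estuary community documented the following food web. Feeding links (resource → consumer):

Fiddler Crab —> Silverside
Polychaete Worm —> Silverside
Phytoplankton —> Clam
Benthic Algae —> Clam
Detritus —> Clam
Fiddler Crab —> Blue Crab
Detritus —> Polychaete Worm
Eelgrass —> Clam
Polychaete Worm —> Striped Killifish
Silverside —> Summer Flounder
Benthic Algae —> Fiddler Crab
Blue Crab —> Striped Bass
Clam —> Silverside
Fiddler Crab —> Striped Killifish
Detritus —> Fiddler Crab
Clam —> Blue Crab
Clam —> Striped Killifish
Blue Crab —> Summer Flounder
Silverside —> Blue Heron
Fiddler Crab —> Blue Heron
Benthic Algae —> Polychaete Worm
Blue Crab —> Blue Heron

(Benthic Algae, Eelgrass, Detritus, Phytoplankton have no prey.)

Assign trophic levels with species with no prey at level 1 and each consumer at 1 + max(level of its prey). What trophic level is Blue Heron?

Benthic Algae has no prey (basal) → level 1.
Clam eats Benthic Algae (level 1); other prey at levels: Eelgrass 1, Detritus 1, Phytoplankton 1 → level 2.
Silverside eats Clam (level 2); other prey at levels: Fiddler Crab 2, Polychaete Worm 2 → level 3.
Blue Heron eats Silverside (level 3); other prey at levels: Fiddler Crab 2, Blue Crab 3 → level 4.

Trophic level 4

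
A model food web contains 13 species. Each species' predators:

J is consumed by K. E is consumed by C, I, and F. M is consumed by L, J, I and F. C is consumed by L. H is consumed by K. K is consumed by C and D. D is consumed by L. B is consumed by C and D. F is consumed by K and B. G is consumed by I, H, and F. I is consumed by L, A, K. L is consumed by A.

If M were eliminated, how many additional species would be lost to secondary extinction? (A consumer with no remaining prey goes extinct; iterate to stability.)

1

Remove M.
Round 1: J (all prey gone) → extinct.
No further losses. Total secondary extinctions: 1.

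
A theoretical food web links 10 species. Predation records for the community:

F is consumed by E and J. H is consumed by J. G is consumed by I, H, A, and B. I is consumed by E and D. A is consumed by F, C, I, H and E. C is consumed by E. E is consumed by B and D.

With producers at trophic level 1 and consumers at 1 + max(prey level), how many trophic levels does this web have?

5

Producers (level 1): G.
G → A → I → E → B gives B level 5.
No species has a prey at level 5, so no species reaches level 6.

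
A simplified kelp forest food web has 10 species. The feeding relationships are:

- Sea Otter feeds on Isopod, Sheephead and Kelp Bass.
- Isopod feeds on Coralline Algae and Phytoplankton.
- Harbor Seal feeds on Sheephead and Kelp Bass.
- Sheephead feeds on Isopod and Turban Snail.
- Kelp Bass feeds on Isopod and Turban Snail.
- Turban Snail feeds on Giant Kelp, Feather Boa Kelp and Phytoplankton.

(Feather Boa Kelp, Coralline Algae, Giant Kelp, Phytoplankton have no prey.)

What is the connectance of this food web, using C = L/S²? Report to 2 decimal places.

The web has S = 10 species and L = 14 feeding links.
C = L / S² = 14 / 100 = 0.1400 ≈ 0.14.

C = 0.14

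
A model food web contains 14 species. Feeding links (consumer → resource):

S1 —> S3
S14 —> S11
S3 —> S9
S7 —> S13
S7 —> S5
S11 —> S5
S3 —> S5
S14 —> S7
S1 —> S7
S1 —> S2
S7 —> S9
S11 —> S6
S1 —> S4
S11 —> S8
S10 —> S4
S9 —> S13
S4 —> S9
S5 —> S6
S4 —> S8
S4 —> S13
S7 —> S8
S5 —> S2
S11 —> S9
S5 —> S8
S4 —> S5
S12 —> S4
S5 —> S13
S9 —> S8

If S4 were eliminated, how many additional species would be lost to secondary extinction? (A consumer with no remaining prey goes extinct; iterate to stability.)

2

Remove S4.
Round 1: S12 (all prey gone), S10 (all prey gone) → extinct.
No further losses. Total secondary extinctions: 2.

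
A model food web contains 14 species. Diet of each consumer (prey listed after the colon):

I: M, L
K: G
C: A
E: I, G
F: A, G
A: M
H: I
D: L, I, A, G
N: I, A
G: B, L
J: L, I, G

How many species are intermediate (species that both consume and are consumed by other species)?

Intermediate species (has both prey and predators): I, A, G.
Count: 3.

3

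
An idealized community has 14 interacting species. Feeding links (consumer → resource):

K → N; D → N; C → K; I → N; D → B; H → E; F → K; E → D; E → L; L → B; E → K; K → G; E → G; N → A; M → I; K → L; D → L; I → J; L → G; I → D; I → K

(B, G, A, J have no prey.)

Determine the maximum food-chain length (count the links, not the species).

One longest chain: B → L → D → I → M.
It has 5 species and 4 links.

4 links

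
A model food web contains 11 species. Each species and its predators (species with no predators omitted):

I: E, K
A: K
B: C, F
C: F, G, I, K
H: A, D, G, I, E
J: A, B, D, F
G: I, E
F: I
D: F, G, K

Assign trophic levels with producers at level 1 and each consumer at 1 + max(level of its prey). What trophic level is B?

Trophic level 2

J is a producer → level 1.
B eats J → level 2.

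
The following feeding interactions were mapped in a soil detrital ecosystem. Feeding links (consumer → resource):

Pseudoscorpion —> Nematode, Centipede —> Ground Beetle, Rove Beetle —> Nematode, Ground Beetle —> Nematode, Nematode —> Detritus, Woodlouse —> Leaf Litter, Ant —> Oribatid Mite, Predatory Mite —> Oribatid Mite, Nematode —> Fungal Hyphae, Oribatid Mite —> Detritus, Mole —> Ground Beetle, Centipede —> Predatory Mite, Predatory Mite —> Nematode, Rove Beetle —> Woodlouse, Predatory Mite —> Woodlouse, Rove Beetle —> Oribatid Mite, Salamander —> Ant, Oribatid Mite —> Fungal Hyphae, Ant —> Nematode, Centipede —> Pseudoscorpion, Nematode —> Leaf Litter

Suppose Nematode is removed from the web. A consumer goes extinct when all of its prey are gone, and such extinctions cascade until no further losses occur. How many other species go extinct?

Remove Nematode.
Round 1: Ground Beetle (all prey gone), Pseudoscorpion (all prey gone) → extinct.
Round 2: Mole (all prey gone) → extinct.
No further losses. Total secondary extinctions: 3.

3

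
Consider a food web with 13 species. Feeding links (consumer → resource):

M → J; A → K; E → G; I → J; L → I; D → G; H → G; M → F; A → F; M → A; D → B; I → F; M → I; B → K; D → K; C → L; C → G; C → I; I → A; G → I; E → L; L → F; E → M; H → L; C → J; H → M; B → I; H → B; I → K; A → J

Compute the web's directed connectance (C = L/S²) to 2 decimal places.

C = 0.18

The web has S = 13 species and L = 30 feeding links.
C = L / S² = 30 / 169 = 0.1775 ≈ 0.18.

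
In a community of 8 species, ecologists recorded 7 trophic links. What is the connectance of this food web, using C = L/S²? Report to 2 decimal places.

C = 0.11

The web has S = 8 species and L = 7 feeding links.
C = L / S² = 7 / 64 = 0.1094 ≈ 0.11.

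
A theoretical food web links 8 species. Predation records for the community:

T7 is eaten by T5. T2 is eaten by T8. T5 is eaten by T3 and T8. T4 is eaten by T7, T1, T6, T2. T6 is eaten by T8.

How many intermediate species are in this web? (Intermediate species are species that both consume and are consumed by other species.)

4

Intermediate species (has both prey and predators): T7, T2, T6, T5.
Count: 4.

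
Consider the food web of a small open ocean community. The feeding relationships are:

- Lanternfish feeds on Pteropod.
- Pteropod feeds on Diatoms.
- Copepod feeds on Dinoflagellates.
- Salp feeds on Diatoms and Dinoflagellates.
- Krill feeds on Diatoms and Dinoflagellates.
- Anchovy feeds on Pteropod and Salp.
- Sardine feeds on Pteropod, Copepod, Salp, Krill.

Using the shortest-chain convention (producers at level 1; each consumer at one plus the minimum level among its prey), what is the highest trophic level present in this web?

3

Producers (level 1): Dinoflagellates, Diatoms.
Following each consumer down to its lowest-level prey: Dinoflagellates → Salp → Anchovy (levels 1 through 3).
All prey of Anchovy (Salp 2, Pteropod 2) are at level 2 or above, so Anchovy is at level 1 + 2 = 3.
Every consumer has at least one prey at level 2 or below, so none exceeds level 3.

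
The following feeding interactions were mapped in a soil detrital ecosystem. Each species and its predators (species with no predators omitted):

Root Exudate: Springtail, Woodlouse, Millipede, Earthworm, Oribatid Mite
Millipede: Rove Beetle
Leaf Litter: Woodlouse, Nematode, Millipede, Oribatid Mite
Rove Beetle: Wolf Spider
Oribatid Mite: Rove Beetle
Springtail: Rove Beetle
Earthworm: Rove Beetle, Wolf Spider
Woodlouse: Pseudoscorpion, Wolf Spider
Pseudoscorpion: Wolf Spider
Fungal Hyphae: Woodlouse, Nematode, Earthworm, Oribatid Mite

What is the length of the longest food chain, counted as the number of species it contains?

4 species

One longest chain: Root Exudate → Woodlouse → Pseudoscorpion → Wolf Spider.
It has 4 species and 3 links.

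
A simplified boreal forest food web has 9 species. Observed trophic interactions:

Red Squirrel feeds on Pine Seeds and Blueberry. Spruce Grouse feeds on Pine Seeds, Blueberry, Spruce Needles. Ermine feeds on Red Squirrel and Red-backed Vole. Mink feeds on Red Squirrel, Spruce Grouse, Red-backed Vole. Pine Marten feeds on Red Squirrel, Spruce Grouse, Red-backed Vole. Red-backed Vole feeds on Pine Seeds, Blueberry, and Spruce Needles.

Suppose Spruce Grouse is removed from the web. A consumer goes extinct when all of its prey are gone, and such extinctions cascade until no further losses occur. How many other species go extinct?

Remove Spruce Grouse.
Every predator of it retains at least one other prey: Mink still has Red Squirrel, Red-backed Vole; Pine Marten still has Red Squirrel, Red-backed Vole.
No consumer loses all prey, so no secondary extinctions occur.

0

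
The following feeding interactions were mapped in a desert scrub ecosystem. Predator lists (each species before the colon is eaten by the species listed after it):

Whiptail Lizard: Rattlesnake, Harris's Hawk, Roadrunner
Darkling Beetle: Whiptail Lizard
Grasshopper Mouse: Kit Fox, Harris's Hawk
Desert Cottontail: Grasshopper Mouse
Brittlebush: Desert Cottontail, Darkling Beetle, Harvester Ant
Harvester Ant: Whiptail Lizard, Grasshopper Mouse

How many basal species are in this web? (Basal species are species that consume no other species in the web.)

1

Basal species (no prey listed): Brittlebush.
Count: 1.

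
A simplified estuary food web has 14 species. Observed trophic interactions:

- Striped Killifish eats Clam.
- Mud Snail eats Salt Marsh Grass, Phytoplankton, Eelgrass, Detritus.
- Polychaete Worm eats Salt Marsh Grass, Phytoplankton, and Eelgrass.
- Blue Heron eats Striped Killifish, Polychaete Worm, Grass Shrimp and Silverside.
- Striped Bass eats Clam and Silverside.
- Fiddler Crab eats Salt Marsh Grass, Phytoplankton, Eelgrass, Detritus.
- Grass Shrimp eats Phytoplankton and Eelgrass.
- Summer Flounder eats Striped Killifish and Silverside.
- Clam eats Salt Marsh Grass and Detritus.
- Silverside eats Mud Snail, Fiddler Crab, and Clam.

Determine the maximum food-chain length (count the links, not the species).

One longest chain: Salt Marsh Grass → Clam → Striped Killifish → Summer Flounder.
It has 4 species and 3 links.

3 links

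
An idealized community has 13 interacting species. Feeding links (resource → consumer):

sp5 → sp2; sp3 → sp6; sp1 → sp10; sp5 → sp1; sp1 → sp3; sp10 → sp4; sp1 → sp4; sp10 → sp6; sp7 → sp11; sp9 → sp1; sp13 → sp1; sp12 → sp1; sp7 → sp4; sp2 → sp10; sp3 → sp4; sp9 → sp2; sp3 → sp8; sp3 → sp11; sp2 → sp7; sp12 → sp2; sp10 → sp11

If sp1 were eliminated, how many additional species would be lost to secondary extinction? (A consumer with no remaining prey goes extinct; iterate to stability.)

2

Remove sp1.
Round 1: sp3 (all prey gone) → extinct.
Round 2: sp8 (all prey gone) → extinct.
No further losses. Total secondary extinctions: 2.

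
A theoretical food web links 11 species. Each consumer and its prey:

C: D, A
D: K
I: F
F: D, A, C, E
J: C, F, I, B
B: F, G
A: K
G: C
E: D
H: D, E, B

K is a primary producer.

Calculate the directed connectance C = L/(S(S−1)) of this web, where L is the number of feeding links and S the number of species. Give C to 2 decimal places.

C = 0.18

The web has S = 11 species and L = 20 feeding links.
C = L / (S(S−1)) = 20 / 110 = 0.1818 ≈ 0.18.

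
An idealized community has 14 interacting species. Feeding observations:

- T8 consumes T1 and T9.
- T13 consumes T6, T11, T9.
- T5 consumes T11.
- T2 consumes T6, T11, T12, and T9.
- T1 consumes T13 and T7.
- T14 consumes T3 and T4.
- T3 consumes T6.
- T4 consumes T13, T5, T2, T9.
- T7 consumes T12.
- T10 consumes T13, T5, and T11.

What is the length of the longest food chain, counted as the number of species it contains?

One longest chain: T12 → T7 → T1 → T8.
It has 4 species and 3 links.

4 species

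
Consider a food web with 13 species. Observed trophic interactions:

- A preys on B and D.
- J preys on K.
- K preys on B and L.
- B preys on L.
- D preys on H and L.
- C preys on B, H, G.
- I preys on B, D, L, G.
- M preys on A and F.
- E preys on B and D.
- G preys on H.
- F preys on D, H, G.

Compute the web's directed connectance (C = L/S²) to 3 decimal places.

The web has S = 13 species and L = 23 feeding links.
C = L / S² = 23 / 169 = 0.1361 ≈ 0.136.

C = 0.136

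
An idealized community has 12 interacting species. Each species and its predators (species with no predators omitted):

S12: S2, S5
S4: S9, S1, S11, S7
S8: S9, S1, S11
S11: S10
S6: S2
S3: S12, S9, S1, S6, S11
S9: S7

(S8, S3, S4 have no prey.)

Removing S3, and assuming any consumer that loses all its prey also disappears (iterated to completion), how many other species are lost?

4

Remove S3.
Round 1: S12 (all prey gone), S6 (all prey gone) → extinct.
Round 2: S2 (all prey gone), S5 (all prey gone) → extinct.
No further losses. Total secondary extinctions: 4.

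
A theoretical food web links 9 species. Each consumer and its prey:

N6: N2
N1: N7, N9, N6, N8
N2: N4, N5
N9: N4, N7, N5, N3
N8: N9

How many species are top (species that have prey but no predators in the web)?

1

Top species (has prey, but nothing eats it): N1.
Count: 1.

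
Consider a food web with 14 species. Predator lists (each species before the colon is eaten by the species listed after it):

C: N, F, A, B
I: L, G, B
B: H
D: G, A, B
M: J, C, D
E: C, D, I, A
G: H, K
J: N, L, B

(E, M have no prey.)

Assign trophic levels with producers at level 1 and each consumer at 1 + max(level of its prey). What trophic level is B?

M is a producer → level 1.
J eats M → level 2.
B eats J (level 2); other prey at levels: C 2, D 2, I 2 → level 3.

Trophic level 3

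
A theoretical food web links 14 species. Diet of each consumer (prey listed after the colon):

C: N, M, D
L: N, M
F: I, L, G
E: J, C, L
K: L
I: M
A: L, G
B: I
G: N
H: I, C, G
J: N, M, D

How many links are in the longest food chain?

One longest chain: N → L → K.
It has 3 species and 2 links.

2 links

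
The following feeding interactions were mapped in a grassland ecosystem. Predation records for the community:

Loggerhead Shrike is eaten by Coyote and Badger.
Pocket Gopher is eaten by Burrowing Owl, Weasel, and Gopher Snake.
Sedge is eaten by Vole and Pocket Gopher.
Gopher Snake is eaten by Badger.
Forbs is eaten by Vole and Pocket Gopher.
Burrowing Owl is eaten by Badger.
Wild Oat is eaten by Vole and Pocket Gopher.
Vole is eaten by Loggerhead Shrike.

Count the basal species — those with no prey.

Basal species (no prey listed): Sedge, Wild Oat, Forbs.
Count: 3.

3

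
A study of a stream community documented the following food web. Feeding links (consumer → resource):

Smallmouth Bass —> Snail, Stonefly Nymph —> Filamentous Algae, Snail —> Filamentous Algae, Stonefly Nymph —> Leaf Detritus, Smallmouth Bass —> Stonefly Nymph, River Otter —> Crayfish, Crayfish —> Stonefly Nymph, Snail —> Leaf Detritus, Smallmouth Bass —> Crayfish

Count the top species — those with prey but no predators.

Top species (has prey, but nothing eats it): Smallmouth Bass, River Otter.
Count: 2.

2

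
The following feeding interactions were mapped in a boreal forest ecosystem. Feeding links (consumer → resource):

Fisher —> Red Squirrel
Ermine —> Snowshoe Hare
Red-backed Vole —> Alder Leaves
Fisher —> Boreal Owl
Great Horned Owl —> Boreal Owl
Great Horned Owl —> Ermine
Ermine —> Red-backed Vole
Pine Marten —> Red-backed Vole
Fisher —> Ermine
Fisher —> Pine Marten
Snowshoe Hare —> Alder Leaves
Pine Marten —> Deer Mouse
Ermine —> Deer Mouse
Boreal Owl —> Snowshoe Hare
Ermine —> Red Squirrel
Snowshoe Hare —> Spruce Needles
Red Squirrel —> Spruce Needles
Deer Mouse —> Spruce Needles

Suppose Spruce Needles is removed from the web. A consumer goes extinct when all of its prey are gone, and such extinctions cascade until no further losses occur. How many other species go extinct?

2

Remove Spruce Needles.
Round 1: Red Squirrel (all prey gone), Deer Mouse (all prey gone) → extinct.
No further losses. Total secondary extinctions: 2.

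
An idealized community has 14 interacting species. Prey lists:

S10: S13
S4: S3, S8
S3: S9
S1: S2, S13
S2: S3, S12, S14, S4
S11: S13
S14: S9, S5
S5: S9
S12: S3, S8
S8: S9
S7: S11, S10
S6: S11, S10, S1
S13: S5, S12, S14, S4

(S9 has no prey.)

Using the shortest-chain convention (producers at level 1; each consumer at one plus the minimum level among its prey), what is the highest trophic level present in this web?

Producers (level 1): S9.
Following each consumer down to its lowest-level prey: S9 → S5 → S13 → S11 → S7 (levels 1 through 5).
All prey of S7 (S11 4, S10 4) are at level 4 or above, so S7 is at level 1 + 4 = 5.
Every consumer has at least one prey at level 4 or below, so none exceeds level 5.

5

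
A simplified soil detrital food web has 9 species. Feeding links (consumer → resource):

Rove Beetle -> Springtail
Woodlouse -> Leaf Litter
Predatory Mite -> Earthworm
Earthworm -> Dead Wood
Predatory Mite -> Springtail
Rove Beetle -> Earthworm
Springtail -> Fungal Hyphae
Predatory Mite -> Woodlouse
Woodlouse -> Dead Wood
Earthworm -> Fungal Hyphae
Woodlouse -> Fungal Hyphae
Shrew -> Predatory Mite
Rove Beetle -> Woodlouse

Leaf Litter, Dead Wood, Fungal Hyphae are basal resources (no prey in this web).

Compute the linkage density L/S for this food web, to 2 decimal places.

There are L = 13 links among S = 9 species.
L/S = 13/9 = 1.4444 ≈ 1.44.

L/S = 1.44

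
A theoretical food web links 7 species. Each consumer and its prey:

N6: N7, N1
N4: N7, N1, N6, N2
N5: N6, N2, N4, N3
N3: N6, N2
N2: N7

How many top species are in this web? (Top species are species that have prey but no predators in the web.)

Top species (has prey, but nothing eats it): N5.
Count: 1.

1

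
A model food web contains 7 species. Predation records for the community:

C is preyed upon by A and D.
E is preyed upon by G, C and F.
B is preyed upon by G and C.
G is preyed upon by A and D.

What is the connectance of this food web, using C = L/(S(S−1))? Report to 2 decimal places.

The web has S = 7 species and L = 9 feeding links.
C = L / (S(S−1)) = 9 / 42 = 0.2143 ≈ 0.21.

C = 0.21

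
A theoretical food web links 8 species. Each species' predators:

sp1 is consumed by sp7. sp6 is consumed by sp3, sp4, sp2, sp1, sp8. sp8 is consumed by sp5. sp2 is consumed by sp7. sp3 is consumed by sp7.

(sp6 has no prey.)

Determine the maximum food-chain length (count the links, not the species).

2 links

One longest chain: sp6 → sp2 → sp7.
It has 3 species and 2 links.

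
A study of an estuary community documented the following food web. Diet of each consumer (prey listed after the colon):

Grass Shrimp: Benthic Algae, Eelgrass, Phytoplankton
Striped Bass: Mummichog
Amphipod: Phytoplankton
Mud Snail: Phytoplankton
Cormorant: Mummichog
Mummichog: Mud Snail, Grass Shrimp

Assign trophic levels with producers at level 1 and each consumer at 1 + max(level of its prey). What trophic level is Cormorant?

Trophic level 4

Phytoplankton is a producer → level 1.
Mud Snail eats Phytoplankton → level 2.
Mummichog eats Mud Snail (level 2); other prey at levels: Grass Shrimp 2 → level 3.
Cormorant eats Mummichog → level 4.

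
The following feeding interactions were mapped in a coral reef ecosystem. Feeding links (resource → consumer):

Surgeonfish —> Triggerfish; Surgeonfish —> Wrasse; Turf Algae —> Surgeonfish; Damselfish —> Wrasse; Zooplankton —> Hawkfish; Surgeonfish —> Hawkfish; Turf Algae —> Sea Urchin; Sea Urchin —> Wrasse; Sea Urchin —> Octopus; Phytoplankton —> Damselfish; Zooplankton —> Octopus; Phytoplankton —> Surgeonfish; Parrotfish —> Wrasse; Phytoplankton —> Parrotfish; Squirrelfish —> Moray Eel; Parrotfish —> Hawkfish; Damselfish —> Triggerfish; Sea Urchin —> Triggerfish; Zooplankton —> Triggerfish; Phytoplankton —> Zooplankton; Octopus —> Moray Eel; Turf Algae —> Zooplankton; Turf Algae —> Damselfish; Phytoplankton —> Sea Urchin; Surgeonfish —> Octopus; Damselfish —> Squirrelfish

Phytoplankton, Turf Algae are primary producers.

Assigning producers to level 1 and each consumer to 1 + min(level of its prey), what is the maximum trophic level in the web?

4

Producers (level 1): Phytoplankton, Turf Algae.
Following each consumer down to its lowest-level prey: Phytoplankton → Surgeonfish → Octopus → Moray Eel (levels 1 through 4).
All prey of Moray Eel (Octopus 3, Squirrelfish 3) are at level 3 or above, so Moray Eel is at level 1 + 3 = 4.
Every consumer has at least one prey at level 3 or below, so none exceeds level 4.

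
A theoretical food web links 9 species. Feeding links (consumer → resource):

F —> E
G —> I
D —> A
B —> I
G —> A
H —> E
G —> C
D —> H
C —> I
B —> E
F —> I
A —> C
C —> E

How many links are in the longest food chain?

One longest chain: I → C → A → D.
It has 4 species and 3 links.

3 links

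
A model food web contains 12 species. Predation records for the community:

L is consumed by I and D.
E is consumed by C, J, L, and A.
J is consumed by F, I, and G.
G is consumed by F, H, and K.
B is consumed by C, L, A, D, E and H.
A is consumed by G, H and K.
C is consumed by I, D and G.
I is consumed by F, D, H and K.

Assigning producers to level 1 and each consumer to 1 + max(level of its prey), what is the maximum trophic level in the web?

Producers (level 1): B.
B → E → C → G → F gives F level 5.
No species has a prey at level 5, so no species reaches level 6.

5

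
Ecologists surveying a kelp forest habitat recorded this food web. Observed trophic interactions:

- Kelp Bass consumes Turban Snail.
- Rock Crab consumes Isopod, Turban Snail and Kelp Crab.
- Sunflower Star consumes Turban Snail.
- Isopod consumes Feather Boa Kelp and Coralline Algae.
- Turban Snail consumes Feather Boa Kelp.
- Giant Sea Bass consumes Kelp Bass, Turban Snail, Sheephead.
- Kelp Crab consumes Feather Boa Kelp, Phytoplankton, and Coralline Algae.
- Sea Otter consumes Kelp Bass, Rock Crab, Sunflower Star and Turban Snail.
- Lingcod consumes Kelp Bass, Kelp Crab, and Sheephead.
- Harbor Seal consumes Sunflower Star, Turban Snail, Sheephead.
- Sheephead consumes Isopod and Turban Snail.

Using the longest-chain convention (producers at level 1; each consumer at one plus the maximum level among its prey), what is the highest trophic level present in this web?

Producers (level 1): Phytoplankton, Feather Boa Kelp, Coralline Algae.
Feather Boa Kelp → Turban Snail → Kelp Bass → Giant Sea Bass gives Giant Sea Bass level 4.
No species has a prey at level 4, so no species reaches level 5.

4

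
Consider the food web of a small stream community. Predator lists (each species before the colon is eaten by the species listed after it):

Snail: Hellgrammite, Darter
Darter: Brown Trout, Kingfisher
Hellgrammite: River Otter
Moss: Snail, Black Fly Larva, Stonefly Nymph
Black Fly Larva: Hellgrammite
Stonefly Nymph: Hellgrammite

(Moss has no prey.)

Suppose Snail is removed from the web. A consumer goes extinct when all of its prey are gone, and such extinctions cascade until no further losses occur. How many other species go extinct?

3

Remove Snail.
Round 1: Darter (all prey gone) → extinct.
Round 2: Brown Trout (all prey gone), Kingfisher (all prey gone) → extinct.
No further losses. Total secondary extinctions: 3.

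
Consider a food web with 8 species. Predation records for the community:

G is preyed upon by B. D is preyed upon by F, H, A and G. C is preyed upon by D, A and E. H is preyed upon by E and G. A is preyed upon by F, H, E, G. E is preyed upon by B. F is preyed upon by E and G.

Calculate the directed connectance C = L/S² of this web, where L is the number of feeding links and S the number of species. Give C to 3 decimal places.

The web has S = 8 species and L = 17 feeding links.
C = L / S² = 17 / 64 = 0.2656 ≈ 0.266.

C = 0.266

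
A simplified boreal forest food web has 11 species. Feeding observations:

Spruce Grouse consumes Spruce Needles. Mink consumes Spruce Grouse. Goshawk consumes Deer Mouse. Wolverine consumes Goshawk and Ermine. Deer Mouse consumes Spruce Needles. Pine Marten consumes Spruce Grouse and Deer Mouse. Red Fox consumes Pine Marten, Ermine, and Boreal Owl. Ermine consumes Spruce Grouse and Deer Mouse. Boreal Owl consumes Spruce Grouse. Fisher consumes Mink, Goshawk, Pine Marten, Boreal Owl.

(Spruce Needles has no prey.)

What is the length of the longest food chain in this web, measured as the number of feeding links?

One longest chain: Spruce Needles → Deer Mouse → Ermine → Wolverine.
It has 4 species and 3 links.

3 links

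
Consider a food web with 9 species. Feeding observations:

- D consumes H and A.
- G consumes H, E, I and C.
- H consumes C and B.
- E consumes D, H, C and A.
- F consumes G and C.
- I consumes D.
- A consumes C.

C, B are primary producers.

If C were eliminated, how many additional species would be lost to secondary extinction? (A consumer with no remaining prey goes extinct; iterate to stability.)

1

Remove C.
Round 1: A (all prey gone) → extinct.
No further losses. Total secondary extinctions: 1.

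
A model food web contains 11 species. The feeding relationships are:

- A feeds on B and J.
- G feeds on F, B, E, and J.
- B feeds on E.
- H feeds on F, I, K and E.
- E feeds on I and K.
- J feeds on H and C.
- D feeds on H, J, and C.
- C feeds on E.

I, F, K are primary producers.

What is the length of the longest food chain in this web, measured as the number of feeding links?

One longest chain: I → E → C → J → A.
It has 5 species and 4 links.

4 links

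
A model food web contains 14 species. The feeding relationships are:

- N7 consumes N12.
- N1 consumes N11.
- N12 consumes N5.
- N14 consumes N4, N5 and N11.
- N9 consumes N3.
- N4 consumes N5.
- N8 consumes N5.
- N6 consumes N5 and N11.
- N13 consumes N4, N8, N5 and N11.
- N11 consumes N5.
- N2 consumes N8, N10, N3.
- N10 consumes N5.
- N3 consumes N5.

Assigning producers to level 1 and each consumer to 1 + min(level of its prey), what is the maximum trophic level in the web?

3

Producers (level 1): N5.
Following each consumer down to its lowest-level prey: N5 → N11 → N1 (levels 1 through 3).
All prey of N1 (N11 2) are at level 2 or above, so N1 is at level 1 + 2 = 3.
Every consumer has at least one prey at level 2 or below, so none exceeds level 3.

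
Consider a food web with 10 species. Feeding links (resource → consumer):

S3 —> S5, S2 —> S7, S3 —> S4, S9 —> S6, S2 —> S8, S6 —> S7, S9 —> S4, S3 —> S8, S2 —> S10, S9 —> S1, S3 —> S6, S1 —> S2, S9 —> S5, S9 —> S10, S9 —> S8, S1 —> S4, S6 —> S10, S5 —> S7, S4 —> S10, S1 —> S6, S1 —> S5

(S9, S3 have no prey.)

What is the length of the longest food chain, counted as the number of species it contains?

4 species

One longest chain: S9 → S1 → S5 → S7.
It has 4 species and 3 links.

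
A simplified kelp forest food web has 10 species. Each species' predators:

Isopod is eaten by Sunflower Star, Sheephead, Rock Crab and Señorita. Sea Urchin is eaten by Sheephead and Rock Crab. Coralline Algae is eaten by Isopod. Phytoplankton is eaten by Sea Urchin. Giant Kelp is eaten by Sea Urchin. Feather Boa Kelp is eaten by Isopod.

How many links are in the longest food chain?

2 links

One longest chain: Phytoplankton → Sea Urchin → Sheephead.
It has 3 species and 2 links.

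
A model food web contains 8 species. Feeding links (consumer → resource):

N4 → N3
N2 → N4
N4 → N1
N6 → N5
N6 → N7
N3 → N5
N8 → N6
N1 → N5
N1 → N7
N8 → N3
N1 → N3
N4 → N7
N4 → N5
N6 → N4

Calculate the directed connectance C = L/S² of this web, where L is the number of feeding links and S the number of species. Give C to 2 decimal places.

The web has S = 8 species and L = 14 feeding links.
C = L / S² = 14 / 64 = 0.2188 ≈ 0.22.

C = 0.22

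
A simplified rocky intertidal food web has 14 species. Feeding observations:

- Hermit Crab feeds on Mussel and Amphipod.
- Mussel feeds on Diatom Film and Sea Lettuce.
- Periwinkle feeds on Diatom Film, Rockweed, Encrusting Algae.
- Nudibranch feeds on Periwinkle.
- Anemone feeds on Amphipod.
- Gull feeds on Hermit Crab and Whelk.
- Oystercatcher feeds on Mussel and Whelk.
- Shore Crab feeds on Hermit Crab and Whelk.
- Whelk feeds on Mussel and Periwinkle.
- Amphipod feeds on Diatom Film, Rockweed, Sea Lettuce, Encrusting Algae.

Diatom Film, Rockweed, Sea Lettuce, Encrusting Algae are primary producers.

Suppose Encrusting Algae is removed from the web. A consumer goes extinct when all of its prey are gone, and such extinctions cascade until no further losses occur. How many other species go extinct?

0

Remove Encrusting Algae.
Every predator of it retains at least one other prey: Periwinkle still has Diatom Film, Rockweed; Amphipod still has Diatom Film, Rockweed, Sea Lettuce.
No consumer loses all prey, so no secondary extinctions occur.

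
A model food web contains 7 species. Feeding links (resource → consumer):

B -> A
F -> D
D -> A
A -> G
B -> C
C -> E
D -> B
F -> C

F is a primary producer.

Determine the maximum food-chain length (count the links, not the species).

One longest chain: F → D → B → C → E.
It has 5 species and 4 links.

4 links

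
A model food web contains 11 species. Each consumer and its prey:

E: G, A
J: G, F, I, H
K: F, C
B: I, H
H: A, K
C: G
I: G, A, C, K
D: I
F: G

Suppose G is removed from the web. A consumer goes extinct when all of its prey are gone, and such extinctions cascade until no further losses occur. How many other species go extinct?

Remove G.
Round 1: F (all prey gone), C (all prey gone) → extinct.
Round 2: K (all prey gone) → extinct.
No further losses. Total secondary extinctions: 3.

3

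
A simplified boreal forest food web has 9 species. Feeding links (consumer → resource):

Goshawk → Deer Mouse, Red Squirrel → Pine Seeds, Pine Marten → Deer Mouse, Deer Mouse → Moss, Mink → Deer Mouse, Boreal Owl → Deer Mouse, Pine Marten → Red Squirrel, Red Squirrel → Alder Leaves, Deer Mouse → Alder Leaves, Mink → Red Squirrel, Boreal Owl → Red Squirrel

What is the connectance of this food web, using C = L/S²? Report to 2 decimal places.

C = 0.14

The web has S = 9 species and L = 11 feeding links.
C = L / S² = 11 / 81 = 0.1358 ≈ 0.14.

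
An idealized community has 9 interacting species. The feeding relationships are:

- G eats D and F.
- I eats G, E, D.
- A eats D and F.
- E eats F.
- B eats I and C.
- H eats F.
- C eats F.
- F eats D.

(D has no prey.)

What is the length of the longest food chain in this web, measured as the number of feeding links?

One longest chain: D → F → G → I → B.
It has 5 species and 4 links.

4 links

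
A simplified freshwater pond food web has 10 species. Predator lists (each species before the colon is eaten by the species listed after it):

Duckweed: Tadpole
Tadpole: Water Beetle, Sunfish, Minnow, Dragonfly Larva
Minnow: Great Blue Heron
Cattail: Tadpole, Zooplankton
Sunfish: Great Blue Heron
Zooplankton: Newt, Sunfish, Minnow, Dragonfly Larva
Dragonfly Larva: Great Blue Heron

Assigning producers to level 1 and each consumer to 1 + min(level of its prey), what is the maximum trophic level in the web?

Producers (level 1): Duckweed, Cattail.
Following each consumer down to its lowest-level prey: Duckweed → Tadpole → Dragonfly Larva → Great Blue Heron (levels 1 through 4).
All prey of Great Blue Heron (Dragonfly Larva 3, Sunfish 3, Minnow 3) are at level 3 or above, so Great Blue Heron is at level 1 + 3 = 4.
Every consumer has at least one prey at level 3 or below, so none exceeds level 4.

4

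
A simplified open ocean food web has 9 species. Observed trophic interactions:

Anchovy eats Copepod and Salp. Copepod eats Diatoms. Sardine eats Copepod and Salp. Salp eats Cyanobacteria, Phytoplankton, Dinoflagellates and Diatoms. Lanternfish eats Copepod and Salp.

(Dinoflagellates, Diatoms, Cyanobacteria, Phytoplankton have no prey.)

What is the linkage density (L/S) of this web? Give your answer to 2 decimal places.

There are L = 11 links among S = 9 species.
L/S = 11/9 = 1.2222 ≈ 1.22.

L/S = 1.22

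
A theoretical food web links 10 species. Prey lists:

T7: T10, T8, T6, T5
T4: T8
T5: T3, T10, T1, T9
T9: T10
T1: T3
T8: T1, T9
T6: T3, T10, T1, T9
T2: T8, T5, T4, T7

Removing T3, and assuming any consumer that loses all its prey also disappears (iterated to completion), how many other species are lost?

1

Remove T3.
Round 1: T1 (all prey gone) → extinct.
No further losses. Total secondary extinctions: 1.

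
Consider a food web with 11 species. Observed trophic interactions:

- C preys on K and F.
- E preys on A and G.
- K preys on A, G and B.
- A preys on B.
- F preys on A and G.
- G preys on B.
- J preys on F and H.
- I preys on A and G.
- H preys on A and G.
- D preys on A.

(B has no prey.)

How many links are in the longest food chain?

3 links

One longest chain: B → G → F → J.
It has 4 species and 3 links.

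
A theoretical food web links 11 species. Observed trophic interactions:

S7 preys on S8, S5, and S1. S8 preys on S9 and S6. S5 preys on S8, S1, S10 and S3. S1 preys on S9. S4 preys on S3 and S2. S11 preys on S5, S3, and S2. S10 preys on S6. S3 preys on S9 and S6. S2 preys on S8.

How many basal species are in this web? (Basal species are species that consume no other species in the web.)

2

Basal species (no prey listed): S6, S9.
Count: 2.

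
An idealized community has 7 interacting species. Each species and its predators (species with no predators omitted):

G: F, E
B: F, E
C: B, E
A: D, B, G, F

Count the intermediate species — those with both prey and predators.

Intermediate species (has both prey and predators): B, G.
Count: 2.

2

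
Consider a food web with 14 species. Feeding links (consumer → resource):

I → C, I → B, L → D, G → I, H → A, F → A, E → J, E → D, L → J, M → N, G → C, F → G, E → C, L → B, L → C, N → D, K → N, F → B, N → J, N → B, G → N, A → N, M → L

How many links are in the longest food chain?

3 links

One longest chain: D → N → G → F.
It has 4 species and 3 links.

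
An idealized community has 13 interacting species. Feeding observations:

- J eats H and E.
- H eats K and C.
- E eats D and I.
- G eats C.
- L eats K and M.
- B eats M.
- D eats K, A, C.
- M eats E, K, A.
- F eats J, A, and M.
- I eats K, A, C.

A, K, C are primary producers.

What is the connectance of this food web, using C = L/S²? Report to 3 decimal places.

C = 0.130

The web has S = 13 species and L = 22 feeding links.
C = L / S² = 22 / 169 = 0.1302 ≈ 0.130.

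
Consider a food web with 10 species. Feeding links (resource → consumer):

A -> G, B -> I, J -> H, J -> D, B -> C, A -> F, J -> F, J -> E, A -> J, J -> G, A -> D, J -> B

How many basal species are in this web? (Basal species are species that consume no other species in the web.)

1

Basal species (no prey listed): A.
Count: 1.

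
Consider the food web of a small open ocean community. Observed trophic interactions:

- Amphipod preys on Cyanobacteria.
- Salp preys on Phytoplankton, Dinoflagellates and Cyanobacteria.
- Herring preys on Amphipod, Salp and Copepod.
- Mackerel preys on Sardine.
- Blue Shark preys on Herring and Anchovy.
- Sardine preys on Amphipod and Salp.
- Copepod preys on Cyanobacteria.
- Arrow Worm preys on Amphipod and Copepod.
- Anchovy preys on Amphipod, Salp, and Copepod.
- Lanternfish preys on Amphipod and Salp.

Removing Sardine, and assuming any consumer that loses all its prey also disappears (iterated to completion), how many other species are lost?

Remove Sardine.
Round 1: Mackerel (all prey gone) → extinct.
No further losses. Total secondary extinctions: 1.

1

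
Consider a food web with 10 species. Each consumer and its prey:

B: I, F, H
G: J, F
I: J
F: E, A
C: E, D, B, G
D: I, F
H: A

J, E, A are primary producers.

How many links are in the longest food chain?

One longest chain: E → F → G → C.
It has 4 species and 3 links.

3 links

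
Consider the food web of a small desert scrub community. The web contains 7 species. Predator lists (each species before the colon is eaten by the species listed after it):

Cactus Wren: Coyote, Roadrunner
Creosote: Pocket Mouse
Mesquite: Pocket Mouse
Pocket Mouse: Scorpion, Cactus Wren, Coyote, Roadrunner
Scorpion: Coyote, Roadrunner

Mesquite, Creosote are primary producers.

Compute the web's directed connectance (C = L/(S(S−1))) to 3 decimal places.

C = 0.238

The web has S = 7 species and L = 10 feeding links.
C = L / (S(S−1)) = 10 / 42 = 0.2381 ≈ 0.238.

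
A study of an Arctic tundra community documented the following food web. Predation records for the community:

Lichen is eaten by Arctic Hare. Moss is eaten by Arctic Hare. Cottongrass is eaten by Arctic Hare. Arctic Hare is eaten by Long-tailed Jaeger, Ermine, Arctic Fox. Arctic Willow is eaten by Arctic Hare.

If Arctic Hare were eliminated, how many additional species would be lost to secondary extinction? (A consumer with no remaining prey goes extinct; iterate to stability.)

Remove Arctic Hare.
Round 1: Ermine (all prey gone), Arctic Fox (all prey gone), Long-tailed Jaeger (all prey gone) → extinct.
No further losses. Total secondary extinctions: 3.

3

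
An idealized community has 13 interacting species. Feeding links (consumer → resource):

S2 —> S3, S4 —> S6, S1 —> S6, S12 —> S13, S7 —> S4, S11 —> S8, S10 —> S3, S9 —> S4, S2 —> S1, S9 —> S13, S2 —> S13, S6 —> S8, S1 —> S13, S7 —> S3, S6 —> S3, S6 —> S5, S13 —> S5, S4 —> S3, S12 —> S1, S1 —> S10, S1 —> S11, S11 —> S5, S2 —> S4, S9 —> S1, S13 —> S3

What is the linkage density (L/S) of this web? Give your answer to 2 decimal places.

L/S = 1.92

There are L = 25 links among S = 13 species.
L/S = 25/13 = 1.9231 ≈ 1.92.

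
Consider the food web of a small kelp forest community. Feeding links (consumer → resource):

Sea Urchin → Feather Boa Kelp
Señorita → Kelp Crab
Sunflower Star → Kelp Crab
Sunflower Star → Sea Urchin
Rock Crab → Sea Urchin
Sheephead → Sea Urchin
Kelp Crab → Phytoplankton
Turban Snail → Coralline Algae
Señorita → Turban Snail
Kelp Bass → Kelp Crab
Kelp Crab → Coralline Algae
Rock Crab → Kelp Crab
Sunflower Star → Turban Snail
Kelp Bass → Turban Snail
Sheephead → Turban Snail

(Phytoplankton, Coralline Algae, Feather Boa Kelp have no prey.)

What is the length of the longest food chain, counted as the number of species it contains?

3 species

One longest chain: Phytoplankton → Kelp Crab → Señorita.
It has 3 species and 2 links.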